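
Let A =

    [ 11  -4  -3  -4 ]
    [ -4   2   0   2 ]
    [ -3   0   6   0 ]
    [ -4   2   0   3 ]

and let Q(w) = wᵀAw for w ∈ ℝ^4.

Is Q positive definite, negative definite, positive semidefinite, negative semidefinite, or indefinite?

positive definite

Leading principal minors: Δ_1 = 11, Δ_2 = 6, Δ_3 = 18, Δ_4 = 18.
All leading principal minors are positive, so by Sylvester's criterion Q is positive definite.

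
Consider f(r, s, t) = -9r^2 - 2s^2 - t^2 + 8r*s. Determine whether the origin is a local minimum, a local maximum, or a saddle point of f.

The Hessian at the origin is H = [[-18, 8, 0], [8, -4, 0], [0, 0, -2]].
An LDLᵀ factorisation of H has diagonal entries -18, -4/9, -2.
That gives 3 negative pivots.
H is negative definite, so the origin is a strict local maximum.

local maximum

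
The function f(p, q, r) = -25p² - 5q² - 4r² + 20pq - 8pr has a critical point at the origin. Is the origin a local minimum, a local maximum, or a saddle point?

local maximum

The Hessian at the origin is H = [[-50, 20, -8], [20, -10, 0], [-8, 0, -8]].
Applying the same elementary operations to the rows and columns of H produces a congruent diagonal matrix with entries -50, -2, -8/5.
That gives 3 negative pivots.
H is negative definite, so the origin is a strict local maximum.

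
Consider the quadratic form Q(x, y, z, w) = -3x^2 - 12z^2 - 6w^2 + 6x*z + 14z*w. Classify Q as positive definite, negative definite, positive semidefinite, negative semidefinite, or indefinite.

The symmetric matrix is A = [[-3, 0, 3, 0], [0, 0, 0, 0], [3, 0, -12, 7], [0, 0, 7, -6]].
Symmetric row and column elimination reduces A to a congruent diagonal form with pivots -3, 0, -9, -5/9.
Counting signs: 3 negative, 1 zero.
Hence Q is negative semidefinite.

negative semidefinite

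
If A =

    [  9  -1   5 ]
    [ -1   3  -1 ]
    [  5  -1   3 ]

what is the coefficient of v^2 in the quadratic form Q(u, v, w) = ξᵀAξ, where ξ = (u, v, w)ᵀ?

3

The coefficient of v^2 is the diagonal entry A[2,2] = 3.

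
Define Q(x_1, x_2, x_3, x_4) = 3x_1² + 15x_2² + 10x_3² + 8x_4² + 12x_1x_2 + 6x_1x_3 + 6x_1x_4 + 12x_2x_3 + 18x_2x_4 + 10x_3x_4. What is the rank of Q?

4

Write A = [[3, 6, 3, 3], [6, 15, 6, 9], [3, 6, 10, 5], [3, 9, 5, 8]].
An LDLᵀ factorisation of A has diagonal entries 3, 3, 7, 10/7.
Counting signs: 4 positive.
The rank is the number of nonzero pivots: 4.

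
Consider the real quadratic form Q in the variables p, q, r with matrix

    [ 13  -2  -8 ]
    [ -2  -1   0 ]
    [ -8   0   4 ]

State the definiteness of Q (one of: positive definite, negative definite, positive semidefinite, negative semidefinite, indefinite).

indefinite

An LDLᵀ factorisation of A has diagonal entries 13, -17/13, 4/17.
That gives 2 positive, 1 negative pivots.
Hence Q is indefinite.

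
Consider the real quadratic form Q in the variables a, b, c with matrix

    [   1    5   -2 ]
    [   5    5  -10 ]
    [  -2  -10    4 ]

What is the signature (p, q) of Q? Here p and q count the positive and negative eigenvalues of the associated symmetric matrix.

Applying the same elementary operations to the rows and columns of A produces a congruent diagonal matrix with entries 1, -20, 0.
That gives 1 positive, 1 negative, 1 zero pivots.

(1, 1)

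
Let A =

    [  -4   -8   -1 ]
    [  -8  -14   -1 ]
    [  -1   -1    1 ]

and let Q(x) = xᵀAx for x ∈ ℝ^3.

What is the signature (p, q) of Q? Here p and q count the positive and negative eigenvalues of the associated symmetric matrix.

(2, 1)

Row-reducing A symmetrically gives the diagonal entries -4, 2, 3/4.
Counting signs: 2 positive, 1 negative.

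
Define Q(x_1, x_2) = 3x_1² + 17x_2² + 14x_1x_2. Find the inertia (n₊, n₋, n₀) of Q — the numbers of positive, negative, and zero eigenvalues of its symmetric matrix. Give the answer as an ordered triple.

The symmetric matrix is A = [[3, 7], [7, 17]].
An LDLᵀ factorisation of A has diagonal entries 3, 2/3.
That gives 2 positive pivots.

(2, 0, 0)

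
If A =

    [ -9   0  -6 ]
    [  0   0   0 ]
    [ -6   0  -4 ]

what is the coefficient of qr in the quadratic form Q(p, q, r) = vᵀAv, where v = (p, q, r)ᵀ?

The coefficient of qr is A[2,3] + A[3,2] = 2·0 = 0.

0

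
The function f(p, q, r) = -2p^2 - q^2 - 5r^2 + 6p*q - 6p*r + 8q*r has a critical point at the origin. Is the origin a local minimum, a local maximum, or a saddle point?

The Hessian at the origin is H = [[-4, 6, -6], [6, -2, 8], [-6, 8, -10]].
An LDLᵀ factorisation of H has diagonal entries -4, 7, -8/7.
Counting signs: 1 positive, 2 negative.
H is indefinite, so the origin is a saddle point.

saddle point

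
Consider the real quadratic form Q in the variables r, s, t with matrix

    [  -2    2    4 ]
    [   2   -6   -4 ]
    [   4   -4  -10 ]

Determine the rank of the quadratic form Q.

An LDLᵀ factorisation of A has diagonal entries -2, -4, -2.
So there are 3 negative pivots.
The rank is the number of nonzero pivots: 3.

3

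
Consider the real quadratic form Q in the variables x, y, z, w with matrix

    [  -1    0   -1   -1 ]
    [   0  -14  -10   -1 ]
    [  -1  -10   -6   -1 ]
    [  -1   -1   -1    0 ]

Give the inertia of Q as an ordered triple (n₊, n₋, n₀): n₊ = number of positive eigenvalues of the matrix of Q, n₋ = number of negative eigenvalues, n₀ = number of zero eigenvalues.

(2, 2, 0)

Symmetric row and column elimination reduces A to a congruent diagonal form with pivots -1, -14, 15/7, 5/6.
Counting signs: 2 positive, 2 negative.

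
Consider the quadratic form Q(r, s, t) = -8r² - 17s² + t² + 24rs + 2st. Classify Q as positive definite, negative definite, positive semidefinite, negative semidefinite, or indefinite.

indefinite

The associated matrix is A = [[-8, 12, 0], [12, -17, 1], [0, 1, 1]].
Symmetric row and column elimination reduces A to a congruent diagonal form with pivots -8, 1, 0.
Counting signs: 1 positive, 1 negative, 1 zero.
Hence Q is indefinite.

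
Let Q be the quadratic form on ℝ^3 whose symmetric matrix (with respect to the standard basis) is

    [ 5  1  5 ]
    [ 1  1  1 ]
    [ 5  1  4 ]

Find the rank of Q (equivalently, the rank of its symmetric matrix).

Congruent diagonalization of A (simultaneous row and column reduction) yields pivots 5, 4/5, -1.
Counting signs: 2 positive, 1 negative.
The rank is the number of nonzero pivots: 3.

3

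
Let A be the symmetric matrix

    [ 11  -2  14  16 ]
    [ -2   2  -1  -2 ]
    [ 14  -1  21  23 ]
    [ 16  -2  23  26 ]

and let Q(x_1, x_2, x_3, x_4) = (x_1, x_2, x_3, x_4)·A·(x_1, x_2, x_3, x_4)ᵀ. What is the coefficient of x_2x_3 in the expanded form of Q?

The coefficient of x_2x_3 is A[2,3] + A[3,2] = 2·(-1) = -2.

-2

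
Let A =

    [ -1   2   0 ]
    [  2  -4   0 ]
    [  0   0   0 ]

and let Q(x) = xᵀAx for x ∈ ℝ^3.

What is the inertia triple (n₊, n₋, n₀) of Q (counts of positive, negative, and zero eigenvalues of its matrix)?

(0, 1, 2)

Row-reducing A symmetrically gives the diagonal entries -1, 0, 0.
Counting signs: 1 negative, 2 zero.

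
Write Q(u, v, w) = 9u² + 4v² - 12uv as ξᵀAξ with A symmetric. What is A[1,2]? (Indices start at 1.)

The coefficient of u·v in Q is -12. For a symmetric A this equals A[1,2] + A[2,1] = 2·A[1,2].
So A[1,2] = -12/2 = -6.

-6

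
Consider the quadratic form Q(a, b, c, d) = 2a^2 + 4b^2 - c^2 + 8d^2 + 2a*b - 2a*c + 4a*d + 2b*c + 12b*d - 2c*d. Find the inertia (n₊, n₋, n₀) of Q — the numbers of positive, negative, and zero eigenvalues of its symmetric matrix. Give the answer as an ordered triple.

(3, 1, 0)

The associated matrix is A = [[2, 1, -1, 2], [1, 4, 1, 6], [-1, 1, -1, -1], [2, 6, -1, 8]].
Row-reducing A symmetrically gives the diagonal entries 2, 7/2, -15/7, 1.
So there are 3 positive, 1 negative pivots.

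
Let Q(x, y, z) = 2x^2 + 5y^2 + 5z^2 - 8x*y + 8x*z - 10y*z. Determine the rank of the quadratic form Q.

The symmetric matrix is A = [[2, -4, 4], [-4, 5, -5], [4, -5, 5]].
Congruent diagonalization of A (simultaneous row and column reduction) yields pivots 2, -3, 0.
That gives 1 positive, 1 negative, 1 zero pivots.
The rank is the number of nonzero pivots: 2.

2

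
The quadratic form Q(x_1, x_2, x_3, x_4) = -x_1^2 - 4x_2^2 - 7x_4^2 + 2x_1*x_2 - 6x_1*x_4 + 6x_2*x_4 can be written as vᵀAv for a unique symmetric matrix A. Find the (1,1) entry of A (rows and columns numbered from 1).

The coefficient of x_1^2 in Q is -1, and that is exactly A[1,1].

-1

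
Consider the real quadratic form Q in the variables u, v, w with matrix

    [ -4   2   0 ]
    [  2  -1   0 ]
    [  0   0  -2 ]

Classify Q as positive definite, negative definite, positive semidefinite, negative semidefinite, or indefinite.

negative semidefinite

Applying the same elementary operations to the rows and columns of A produces a congruent diagonal matrix with entries -4, 0, -2.
So there are 2 negative, 1 zero pivots.
Hence Q is negative semidefinite.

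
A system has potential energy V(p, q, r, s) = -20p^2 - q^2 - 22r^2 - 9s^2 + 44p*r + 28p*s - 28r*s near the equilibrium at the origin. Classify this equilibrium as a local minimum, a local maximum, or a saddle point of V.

The Hessian at the origin is H = [[-40, 0, 44, 28], [0, -2, 0, 0], [44, 0, -44, -28], [28, 0, -28, -18]].
Applying the same elementary operations to the rows and columns of H produces a congruent diagonal matrix with entries -40, -2, 22/5, -2/11.
Counting signs: 1 positive, 3 negative.
H is indefinite, so the origin is a saddle point.

saddle point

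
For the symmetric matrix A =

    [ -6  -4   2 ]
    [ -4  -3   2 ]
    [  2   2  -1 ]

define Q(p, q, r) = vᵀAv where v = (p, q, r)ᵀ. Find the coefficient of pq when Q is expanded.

-8

The coefficient of pq is A[1,2] + A[2,1] = 2·(-4) = -8.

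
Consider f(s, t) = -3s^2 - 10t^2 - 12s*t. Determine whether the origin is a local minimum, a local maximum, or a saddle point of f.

saddle point

The Hessian at the origin is H = [[-6, -12], [-12, -20]].
det H = -6·-20 − (-12)² = -24 < 0, so H is indefinite.
Therefore the origin is a saddle point.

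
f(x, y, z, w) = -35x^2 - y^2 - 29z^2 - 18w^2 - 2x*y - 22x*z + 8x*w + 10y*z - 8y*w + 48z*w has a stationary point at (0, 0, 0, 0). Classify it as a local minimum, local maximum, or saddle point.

The Hessian at the origin is H = [[-70, -2, -22, 8], [-2, -2, 10, -8], [-22, 10, -58, 48], [8, -8, 48, -36]].
An LDLᵀ factorisation of H has diagonal entries -70, -68/35, 120/17, -4/15.
That gives 1 positive, 3 negative pivots.
H is indefinite, so the origin is a saddle point.

saddle point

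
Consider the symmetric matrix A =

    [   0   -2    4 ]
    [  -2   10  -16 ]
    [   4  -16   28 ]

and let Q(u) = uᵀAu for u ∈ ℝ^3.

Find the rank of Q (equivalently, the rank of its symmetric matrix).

3

Row reduction of A gives 3 nonzero rows, so rank A = 3.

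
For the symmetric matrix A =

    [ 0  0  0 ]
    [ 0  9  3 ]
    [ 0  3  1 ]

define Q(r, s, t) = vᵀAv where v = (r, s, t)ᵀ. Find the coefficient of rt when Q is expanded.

The coefficient of rt is A[1,3] + A[3,1] = 2·0 = 0.

0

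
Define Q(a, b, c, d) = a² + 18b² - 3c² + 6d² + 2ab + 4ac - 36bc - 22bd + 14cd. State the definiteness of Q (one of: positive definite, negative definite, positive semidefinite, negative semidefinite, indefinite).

indefinite

The associated matrix is A = [[1, 1, 2, 0], [1, 18, -18, -11], [2, -18, -3, 7], [0, -11, 7, 6]].
An LDLᵀ factorisation of A has diagonal entries 1, 17, -519/17, 20/519.
Counting signs: 3 positive, 1 negative.
Hence Q is indefinite.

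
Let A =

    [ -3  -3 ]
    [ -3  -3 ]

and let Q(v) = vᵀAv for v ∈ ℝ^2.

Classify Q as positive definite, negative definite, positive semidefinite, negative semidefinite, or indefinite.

negative semidefinite

For the 2×2 matrix [[-3, -3], [-3, -3]]: det = -3·-3 − (-3)² = 0, trace = -6.
det = 0 so one eigenvalue is zero; the form is semidefinite with the sign of the trace.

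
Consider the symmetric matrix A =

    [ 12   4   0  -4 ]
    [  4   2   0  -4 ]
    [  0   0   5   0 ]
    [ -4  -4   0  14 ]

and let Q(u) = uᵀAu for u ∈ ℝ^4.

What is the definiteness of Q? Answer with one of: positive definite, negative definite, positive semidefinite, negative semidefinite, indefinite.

Congruent diagonalization of A (simultaneous row and column reduction) yields pivots 12, 2/3, 5, 2.
So there are 4 positive pivots.
Hence Q is positive definite.

positive definite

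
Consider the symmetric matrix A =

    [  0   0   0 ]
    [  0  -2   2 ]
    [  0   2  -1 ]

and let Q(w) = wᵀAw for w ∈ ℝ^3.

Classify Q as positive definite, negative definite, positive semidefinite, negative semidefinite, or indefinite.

Congruent diagonalization of A (simultaneous row and column reduction) yields pivots 0, -2, 1.
That gives 1 positive, 1 negative, 1 zero pivots.
Hence Q is indefinite.

indefinite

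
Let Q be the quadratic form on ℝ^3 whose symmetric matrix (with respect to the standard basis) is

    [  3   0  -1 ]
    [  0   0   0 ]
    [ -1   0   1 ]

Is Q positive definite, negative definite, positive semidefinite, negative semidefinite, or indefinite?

Symmetric row and column elimination reduces A to a congruent diagonal form with pivots 3, 0, 2/3.
So there are 2 positive, 1 zero pivots.
Hence Q is positive semidefinite.

positive semidefinite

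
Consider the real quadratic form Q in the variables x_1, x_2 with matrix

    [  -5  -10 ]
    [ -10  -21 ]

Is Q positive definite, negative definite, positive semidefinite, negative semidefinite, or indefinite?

negative definite

For the 2×2 matrix [[-5, -10], [-10, -21]]: det = -5·-21 − (-10)² = 5, trace = -26.
det > 0 so both eigenvalues share the sign of the trace; trace = -26 < 0 ⇒ both negative.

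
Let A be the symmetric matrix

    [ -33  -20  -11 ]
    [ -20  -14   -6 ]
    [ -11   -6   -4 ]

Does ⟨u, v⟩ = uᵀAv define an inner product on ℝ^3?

Leading principal minors: Δ_1 = -33, Δ_2 = 62, Δ_3 = -6.
The signs alternate starting with Δ_1 < 0, so by Sylvester's criterion Q is negative definite.
⟨·,·⟩ is an inner product exactly when A is positive definite.

no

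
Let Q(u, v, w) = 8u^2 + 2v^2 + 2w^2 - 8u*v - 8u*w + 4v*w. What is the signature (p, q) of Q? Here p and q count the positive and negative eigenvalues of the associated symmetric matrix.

(1, 0)

The symmetric matrix is A = [[8, -4, -4], [-4, 2, 2], [-4, 2, 2]].
Symmetric row and column elimination reduces A to a congruent diagonal form with pivots 8, 0, 0.
So there are 1 positive, 2 zero pivots.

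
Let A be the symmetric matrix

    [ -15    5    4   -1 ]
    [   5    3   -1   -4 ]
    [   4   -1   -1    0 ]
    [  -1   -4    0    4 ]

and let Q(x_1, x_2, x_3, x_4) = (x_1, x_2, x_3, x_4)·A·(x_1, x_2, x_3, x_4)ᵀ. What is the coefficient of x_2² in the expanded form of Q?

The coefficient of x_2² is the diagonal entry A[2,2] = 3.

3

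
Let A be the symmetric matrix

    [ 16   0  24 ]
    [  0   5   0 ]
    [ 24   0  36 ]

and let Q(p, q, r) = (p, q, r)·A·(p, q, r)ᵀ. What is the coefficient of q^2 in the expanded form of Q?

5

The coefficient of q^2 is the diagonal entry A[2,2] = 5.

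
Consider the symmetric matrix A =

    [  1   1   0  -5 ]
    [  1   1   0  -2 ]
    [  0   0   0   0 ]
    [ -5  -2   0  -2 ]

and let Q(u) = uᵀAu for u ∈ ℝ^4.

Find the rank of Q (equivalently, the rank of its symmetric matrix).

Row reduction of A gives 3 nonzero rows, so rank A = 3.

3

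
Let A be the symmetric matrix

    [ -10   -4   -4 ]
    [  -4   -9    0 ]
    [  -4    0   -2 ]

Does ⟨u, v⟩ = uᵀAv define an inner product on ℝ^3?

Leading principal minors: Δ_1 = -10, Δ_2 = 74, Δ_3 = -4.
The signs alternate starting with Δ_1 < 0, so by Sylvester's criterion Q is negative definite.
⟨·,·⟩ is an inner product exactly when A is positive definite.

no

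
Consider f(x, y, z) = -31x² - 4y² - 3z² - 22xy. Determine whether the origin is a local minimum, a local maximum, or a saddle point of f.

local maximum

The Hessian at the origin is H = [[-62, -22, 0], [-22, -8, 0], [0, 0, -6]].
Congruent diagonalization of H (simultaneous row and column reduction) yields pivots -62, -6/31, -6.
Counting signs: 3 negative.
H is negative definite, so the origin is a strict local maximum.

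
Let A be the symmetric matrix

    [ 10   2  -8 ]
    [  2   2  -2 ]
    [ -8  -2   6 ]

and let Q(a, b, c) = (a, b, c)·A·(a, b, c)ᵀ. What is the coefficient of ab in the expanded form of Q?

4

The coefficient of ab is A[1,2] + A[2,1] = 2·2 = 4.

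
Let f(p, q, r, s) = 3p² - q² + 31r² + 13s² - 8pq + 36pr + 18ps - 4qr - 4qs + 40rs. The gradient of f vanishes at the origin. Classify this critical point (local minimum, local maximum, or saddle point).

The Hessian at the origin is H = [[6, -8, 36, 18], [-8, -2, -4, -4], [36, -4, 62, 40], [18, -4, 40, 26]].
An LDLᵀ factorisation of H has diagonal entries 6, -38/3, -22/19, 60/11.
That gives 2 positive, 2 negative pivots.
H is indefinite, so the origin is a saddle point.

saddle point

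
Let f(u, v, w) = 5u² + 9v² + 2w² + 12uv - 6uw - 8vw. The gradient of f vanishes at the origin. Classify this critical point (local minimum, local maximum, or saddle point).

The Hessian at the origin is H = [[10, 12, -6], [12, 18, -8], [-6, -8, 4]].
Congruent diagonalization of H (simultaneous row and column reduction) yields pivots 10, 18/5, 2/9.
So there are 3 positive pivots.
H is positive definite, so the origin is a strict local minimum.

local minimum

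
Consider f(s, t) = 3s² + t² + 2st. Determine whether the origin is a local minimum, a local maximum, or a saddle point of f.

local minimum

The Hessian at the origin is H = [[6, 2], [2, 2]].
det H = 6·2 − (2)² = 8 > 0 and H[1,1] = 6 > 0, so H is positive definite.
Therefore the origin is a local minimum.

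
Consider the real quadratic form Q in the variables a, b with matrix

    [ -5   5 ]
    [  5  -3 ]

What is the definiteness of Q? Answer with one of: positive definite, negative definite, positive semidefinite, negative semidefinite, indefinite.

indefinite

For the 2×2 matrix [[-5, 5], [5, -3]]: det = -5·-3 − (5)² = -10, trace = -8.
det < 0 so the eigenvalues have opposite signs; the form is indefinite.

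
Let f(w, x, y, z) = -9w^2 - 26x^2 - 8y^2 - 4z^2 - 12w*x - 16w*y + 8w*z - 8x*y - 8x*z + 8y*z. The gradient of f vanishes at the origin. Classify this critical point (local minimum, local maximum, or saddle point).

local maximum

The Hessian at the origin is H = [[-18, -12, -16, 8], [-12, -52, -8, -8], [-16, -8, -16, 8], [8, -8, 8, -8]].
Congruent diagonalization of H (simultaneous row and column reduction) yields pivots -18, -44, -160/99, -2/5.
Counting signs: 4 negative.
H is negative definite, so the origin is a strict local maximum.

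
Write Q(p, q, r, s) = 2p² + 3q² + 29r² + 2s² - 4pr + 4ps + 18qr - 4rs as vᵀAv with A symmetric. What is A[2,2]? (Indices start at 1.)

The coefficient of q² in Q is 3, and that is exactly A[2,2].

3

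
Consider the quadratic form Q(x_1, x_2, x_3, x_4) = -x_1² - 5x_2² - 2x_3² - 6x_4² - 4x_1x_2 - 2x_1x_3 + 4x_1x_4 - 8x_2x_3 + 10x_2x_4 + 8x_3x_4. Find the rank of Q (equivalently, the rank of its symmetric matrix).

4

The symmetric matrix is A = [[-1, -2, -1, 2], [-2, -5, -4, 5], [-1, -4, -2, 4], [2, 5, 4, -6]].
Applying the same elementary operations to the rows and columns of A produces a congruent diagonal matrix with entries -1, -1, 3, -1.
That gives 1 positive, 3 negative pivots.
The rank is the number of nonzero pivots: 4.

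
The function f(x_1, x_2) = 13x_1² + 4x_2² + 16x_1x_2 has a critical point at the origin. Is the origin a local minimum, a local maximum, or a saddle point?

The Hessian at the origin is H = [[26, 16], [16, 8]].
det H = 26·8 − (16)² = -48 < 0, so H is indefinite.
Therefore the origin is a saddle point.

saddle point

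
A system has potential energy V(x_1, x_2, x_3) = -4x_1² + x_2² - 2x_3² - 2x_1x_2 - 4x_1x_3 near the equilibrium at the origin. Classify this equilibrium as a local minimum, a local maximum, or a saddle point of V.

saddle point

The Hessian at the origin is H = [[-8, -2, -4], [-2, 2, 0], [-4, 0, -4]].
Congruent diagonalization of H (simultaneous row and column reduction) yields pivots -8, 5/2, -12/5.
Counting signs: 1 positive, 2 negative.
H is indefinite, so the origin is a saddle point.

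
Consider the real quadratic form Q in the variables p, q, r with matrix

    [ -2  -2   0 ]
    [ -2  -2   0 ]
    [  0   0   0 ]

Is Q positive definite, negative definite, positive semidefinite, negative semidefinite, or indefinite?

Applying the same elementary operations to the rows and columns of A produces a congruent diagonal matrix with entries -2, 0, 0.
So there are 1 negative, 2 zero pivots.
Hence Q is negative semidefinite.

negative semidefinite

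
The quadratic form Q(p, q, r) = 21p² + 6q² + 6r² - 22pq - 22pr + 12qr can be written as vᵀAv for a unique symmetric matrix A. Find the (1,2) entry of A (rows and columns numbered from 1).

-11

The coefficient of p·q in Q is -22. For a symmetric A this equals A[1,2] + A[2,1] = 2·A[1,2].
So A[1,2] = -22/2 = -11.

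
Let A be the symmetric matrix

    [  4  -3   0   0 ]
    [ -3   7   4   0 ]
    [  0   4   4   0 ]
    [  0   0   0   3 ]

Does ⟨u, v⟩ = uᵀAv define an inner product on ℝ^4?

Congruent diagonalization of A (simultaneous row and column reduction) yields pivots 4, 19/4, 12/19, 3.
That gives 4 positive pivots.
Hence Q is positive definite.
⟨·,·⟩ is an inner product exactly when A is positive definite.

yes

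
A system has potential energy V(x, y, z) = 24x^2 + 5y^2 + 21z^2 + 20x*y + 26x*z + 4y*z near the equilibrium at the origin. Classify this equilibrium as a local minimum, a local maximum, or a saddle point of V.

saddle point

The Hessian at the origin is H = [[48, 20, 26], [20, 10, 4], [26, 4, 42]].
Symmetric row and column elimination reduces H to a congruent diagonal form with pivots 48, 5/3, -1/10.
So there are 2 positive, 1 negative pivots.
H is indefinite, so the origin is a saddle point.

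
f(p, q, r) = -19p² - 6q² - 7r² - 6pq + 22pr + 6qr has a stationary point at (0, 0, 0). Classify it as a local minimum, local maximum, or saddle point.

The Hessian at the origin is H = [[-38, -6, 22], [-6, -12, 6], [22, 6, -14]].
Row-reducing H symmetrically gives the diagonal entries -38, -210/19, -24/35.
That gives 3 negative pivots.
H is negative definite, so the origin is a strict local maximum.

local maximum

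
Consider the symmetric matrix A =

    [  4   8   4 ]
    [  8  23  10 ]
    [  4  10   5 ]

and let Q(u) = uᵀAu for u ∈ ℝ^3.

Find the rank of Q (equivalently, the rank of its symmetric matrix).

3

Row-reducing A symmetrically gives the diagonal entries 4, 7, 3/7.
That gives 3 positive pivots.
The rank is the number of nonzero pivots: 3.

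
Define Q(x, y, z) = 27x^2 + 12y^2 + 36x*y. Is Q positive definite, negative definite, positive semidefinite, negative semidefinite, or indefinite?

positive semidefinite

The symmetric matrix is A = [[27, 18, 0], [18, 12, 0], [0, 0, 0]].
Congruent diagonalization of A (simultaneous row and column reduction) yields pivots 27, 0, 0.
That gives 1 positive, 2 zero pivots.
Hence Q is positive semidefinite.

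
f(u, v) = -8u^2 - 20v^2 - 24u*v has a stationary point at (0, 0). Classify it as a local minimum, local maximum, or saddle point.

The Hessian at the origin is H = [[-16, -24], [-24, -40]].
det H = -16·-40 − (-24)² = 64 > 0 and H[1,1] = -16 < 0, so H is negative definite.
Therefore the origin is a local maximum.

local maximum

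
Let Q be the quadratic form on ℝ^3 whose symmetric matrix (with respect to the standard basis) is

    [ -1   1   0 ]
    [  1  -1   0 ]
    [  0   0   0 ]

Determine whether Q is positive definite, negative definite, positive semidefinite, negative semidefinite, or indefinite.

negative semidefinite

Congruent diagonalization of A (simultaneous row and column reduction) yields pivots -1, 0, 0.
That gives 1 negative, 2 zero pivots.
Hence Q is negative semidefinite.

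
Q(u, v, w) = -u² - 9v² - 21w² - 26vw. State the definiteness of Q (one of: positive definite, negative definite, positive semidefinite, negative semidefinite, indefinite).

negative definite

The symmetric matrix of Q is A = [[-1, 0, 0], [0, -9, -13], [0, -13, -21]].
Leading principal minors: Δ_1 = -1, Δ_2 = 9, Δ_3 = -20.
The signs alternate starting with Δ_1 < 0, so by Sylvester's criterion Q is negative definite.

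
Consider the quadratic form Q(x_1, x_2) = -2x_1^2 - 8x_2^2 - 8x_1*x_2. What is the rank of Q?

The associated matrix is A = [[-2, -4], [-4, -8]].
Row-reducing A symmetrically gives the diagonal entries -2, 0.
Counting signs: 1 negative, 1 zero.
The rank is the number of nonzero pivots: 1.

1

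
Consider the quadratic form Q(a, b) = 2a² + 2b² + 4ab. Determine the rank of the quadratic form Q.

1

The symmetric matrix is A = [[2, 2], [2, 2]].
Congruent diagonalization of A (simultaneous row and column reduction) yields pivots 2, 0.
So there are 1 positive, 1 zero pivots.
The rank is the number of nonzero pivots: 1.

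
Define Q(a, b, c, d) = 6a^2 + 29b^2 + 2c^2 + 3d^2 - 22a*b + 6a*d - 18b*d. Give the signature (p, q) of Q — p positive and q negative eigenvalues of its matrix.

The symmetric matrix is A = [[6, -11, 0, 3], [-11, 29, 0, -9], [0, 0, 2, 0], [3, -9, 0, 3]].
Applying the same elementary operations to the rows and columns of A produces a congruent diagonal matrix with entries 6, 53/6, 2, 6/53.
So there are 4 positive pivots.

(4, 0)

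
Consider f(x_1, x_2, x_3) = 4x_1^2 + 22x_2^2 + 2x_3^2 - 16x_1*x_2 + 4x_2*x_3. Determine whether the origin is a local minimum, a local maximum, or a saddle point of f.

The Hessian at the origin is H = [[8, -16, 0], [-16, 44, 4], [0, 4, 4]].
Symmetric row and column elimination reduces H to a congruent diagonal form with pivots 8, 12, 8/3.
Counting signs: 3 positive.
H is positive definite, so the origin is a strict local minimum.

local minimum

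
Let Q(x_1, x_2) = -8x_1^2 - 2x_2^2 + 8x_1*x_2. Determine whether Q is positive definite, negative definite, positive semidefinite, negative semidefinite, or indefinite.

The associated matrix is A = [[-8, 4], [4, -2]].
Row-reducing A symmetrically gives the diagonal entries -8, 0.
That gives 1 negative, 1 zero pivots.
Hence Q is negative semidefinite.

negative semidefinite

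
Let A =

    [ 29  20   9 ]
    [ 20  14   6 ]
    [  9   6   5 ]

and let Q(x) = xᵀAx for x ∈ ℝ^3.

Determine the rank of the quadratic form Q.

An LDLᵀ factorisation of A has diagonal entries 29, 6/29, 2.
That gives 3 positive pivots.
The rank is the number of nonzero pivots: 3.

3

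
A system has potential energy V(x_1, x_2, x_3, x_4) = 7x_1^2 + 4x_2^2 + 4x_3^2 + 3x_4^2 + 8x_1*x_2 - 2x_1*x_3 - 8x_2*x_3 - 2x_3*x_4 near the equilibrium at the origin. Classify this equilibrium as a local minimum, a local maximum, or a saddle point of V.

saddle point

The Hessian at the origin is H = [[14, 8, -2, 0], [8, 8, -8, 0], [-2, -8, 8, -2], [0, 0, -2, 6]].
Row-reducing H symmetrically gives the diagonal entries 14, 24/7, -6, 20/3.
That gives 3 positive, 1 negative pivots.
H is indefinite, so the origin is a saddle point.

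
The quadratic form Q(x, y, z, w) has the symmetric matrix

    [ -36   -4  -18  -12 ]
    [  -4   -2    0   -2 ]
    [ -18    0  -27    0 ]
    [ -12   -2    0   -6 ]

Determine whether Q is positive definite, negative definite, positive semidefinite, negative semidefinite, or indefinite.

Applying the same elementary operations to the rows and columns of A produces a congruent diagonal matrix with entries -36, -14/9, -108/7, 0.
That gives 3 negative, 1 zero pivots.
Hence Q is negative semidefinite.

negative semidefinite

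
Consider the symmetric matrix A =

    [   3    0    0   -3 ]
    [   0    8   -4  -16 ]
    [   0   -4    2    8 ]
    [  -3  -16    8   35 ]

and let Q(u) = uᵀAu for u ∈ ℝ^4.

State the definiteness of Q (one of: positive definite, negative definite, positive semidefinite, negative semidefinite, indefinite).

positive semidefinite

Symmetric row and column elimination reduces A to a congruent diagonal form with pivots 3, 8, 0, 0.
That gives 2 positive, 2 zero pivots.
Hence Q is positive semidefinite.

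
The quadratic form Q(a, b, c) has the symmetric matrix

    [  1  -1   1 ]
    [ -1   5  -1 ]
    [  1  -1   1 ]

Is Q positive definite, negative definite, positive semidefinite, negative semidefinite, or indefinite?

positive semidefinite

Applying the same elementary operations to the rows and columns of A produces a congruent diagonal matrix with entries 1, 4, 0.
That gives 2 positive, 1 zero pivots.
Hence Q is positive semidefinite.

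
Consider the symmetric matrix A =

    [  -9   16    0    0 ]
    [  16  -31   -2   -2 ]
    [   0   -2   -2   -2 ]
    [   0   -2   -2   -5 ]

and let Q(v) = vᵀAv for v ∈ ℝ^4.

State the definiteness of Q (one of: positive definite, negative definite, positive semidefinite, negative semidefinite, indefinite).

negative definite

An LDLᵀ factorisation of A has diagonal entries -9, -23/9, -10/23, -3.
That gives 4 negative pivots.
Hence Q is negative definite.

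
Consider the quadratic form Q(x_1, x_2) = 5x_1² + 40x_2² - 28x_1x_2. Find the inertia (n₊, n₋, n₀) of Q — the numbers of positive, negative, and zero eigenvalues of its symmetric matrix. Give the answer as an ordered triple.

(2, 0, 0)

The symmetric matrix is A = [[5, -14], [-14, 40]].
Symmetric row and column elimination reduces A to a congruent diagonal form with pivots 5, 4/5.
Counting signs: 2 positive.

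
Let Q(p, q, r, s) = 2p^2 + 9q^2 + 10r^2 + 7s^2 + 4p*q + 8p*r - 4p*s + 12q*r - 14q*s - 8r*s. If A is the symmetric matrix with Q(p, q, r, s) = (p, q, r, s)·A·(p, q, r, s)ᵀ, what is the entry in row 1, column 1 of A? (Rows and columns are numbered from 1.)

The coefficient of p^2 in Q is 2, and that is exactly A[1,1].

2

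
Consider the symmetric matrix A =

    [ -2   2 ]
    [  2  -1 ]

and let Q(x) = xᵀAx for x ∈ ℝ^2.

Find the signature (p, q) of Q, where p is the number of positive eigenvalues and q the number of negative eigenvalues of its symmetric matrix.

(1, 1)

Congruent diagonalization of A (simultaneous row and column reduction) yields pivots -2, 1.
Counting signs: 1 positive, 1 negative.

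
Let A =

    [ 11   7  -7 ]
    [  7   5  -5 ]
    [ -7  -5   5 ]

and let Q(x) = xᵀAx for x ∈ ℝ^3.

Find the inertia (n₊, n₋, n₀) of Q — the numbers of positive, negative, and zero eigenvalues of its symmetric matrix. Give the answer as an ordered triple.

(2, 0, 1)

Symmetric row and column elimination reduces A to a congruent diagonal form with pivots 11, 6/11, 0.
Counting signs: 2 positive, 1 zero.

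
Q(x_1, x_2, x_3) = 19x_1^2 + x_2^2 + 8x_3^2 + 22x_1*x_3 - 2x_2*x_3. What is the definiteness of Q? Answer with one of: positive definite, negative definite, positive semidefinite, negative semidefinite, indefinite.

positive definite

The symmetric matrix of Q is A = [[19, 0, 11], [0, 1, -1], [11, -1, 8]].
Leading principal minors: Δ_1 = 19, Δ_2 = 19, Δ_3 = 12.
All leading principal minors are positive, so by Sylvester's criterion Q is positive definite.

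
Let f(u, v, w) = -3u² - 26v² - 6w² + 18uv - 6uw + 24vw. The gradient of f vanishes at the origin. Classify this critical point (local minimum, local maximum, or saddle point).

saddle point

The Hessian at the origin is H = [[-6, 18, -6], [18, -52, 24], [-6, 24, -12]].
An LDLᵀ factorisation of H has diagonal entries -6, 2, -24.
Counting signs: 1 positive, 2 negative.
H is indefinite, so the origin is a saddle point.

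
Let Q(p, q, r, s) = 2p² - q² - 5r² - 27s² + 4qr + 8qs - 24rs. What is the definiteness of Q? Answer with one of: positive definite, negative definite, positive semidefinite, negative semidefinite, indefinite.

indefinite

The associated matrix is A = [[2, 0, 0, 0], [0, -1, 2, 4], [0, 2, -5, -12], [0, 4, -12, -27]].
Row-reducing A symmetrically gives the diagonal entries 2, -1, -1, 5.
Counting signs: 2 positive, 2 negative.
Hence Q is indefinite.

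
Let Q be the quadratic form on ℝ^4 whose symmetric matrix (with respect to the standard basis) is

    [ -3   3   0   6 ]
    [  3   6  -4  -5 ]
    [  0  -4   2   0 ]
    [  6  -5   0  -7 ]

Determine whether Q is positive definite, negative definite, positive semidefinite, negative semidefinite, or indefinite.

Row-reducing A symmetrically gives the diagonal entries -3, 9, 2/9, 4.
That gives 3 positive, 1 negative pivots.
Hence Q is indefinite.

indefinite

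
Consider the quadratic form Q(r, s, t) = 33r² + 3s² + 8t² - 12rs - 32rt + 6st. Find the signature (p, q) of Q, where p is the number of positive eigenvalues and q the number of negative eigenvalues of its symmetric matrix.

Write A = [[33, -6, -16], [-6, 3, 3], [-16, 3, 8]].
Row-reducing A symmetrically gives the diagonal entries 33, 21/11, 5/21.
So there are 3 positive pivots.

(3, 0)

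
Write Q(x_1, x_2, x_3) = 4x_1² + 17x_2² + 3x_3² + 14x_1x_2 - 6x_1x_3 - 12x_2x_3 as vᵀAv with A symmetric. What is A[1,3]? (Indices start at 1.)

-3

The coefficient of x_1·x_3 in Q is -6. For a symmetric A this equals A[1,3] + A[3,1] = 2·A[1,3].
So A[1,3] = -6/2 = -3.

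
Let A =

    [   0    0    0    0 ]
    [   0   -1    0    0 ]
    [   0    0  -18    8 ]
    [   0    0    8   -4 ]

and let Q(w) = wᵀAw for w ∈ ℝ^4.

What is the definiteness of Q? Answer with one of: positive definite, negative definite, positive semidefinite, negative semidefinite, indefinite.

Applying the same elementary operations to the rows and columns of A produces a congruent diagonal matrix with entries 0, -1, -18, -4/9.
Counting signs: 3 negative, 1 zero.
Hence Q is negative semidefinite.

negative semidefinite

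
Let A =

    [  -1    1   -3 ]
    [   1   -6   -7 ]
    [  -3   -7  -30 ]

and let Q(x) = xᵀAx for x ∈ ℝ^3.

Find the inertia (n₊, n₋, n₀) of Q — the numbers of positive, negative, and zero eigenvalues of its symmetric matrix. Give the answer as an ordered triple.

Row-reducing A symmetrically gives the diagonal entries -1, -5, -1.
So there are 3 negative pivots.

(0, 3, 0)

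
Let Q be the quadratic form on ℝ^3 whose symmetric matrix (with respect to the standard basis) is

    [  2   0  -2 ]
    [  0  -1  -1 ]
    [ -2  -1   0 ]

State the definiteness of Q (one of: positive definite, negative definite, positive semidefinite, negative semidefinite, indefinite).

Symmetric row and column elimination reduces A to a congruent diagonal form with pivots 2, -1, -1.
Counting signs: 1 positive, 2 negative.
Hence Q is indefinite.

indefinite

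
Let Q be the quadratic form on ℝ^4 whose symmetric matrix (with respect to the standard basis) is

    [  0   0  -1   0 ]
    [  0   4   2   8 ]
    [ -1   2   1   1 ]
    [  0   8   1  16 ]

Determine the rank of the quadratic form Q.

Row reduction of A gives 3 nonzero rows, so rank A = 3.

3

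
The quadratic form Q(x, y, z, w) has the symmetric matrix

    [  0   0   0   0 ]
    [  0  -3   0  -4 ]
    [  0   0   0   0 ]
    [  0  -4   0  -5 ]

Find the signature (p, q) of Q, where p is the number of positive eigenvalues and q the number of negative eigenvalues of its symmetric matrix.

Applying the same elementary operations to the rows and columns of A produces a congruent diagonal matrix with entries 0, -3, 0, 1/3.
So there are 1 positive, 1 negative, 2 zero pivots.

(1, 1)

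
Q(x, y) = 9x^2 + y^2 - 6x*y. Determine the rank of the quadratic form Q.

The associated matrix is A = [[9, -3], [-3, 1]].
Symmetric row and column elimination reduces A to a congruent diagonal form with pivots 9, 0.
Counting signs: 1 positive, 1 zero.
The rank is the number of nonzero pivots: 1.

1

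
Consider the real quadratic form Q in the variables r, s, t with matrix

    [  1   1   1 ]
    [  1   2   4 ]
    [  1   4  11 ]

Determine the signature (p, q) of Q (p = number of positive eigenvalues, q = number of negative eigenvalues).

(3, 0)

Symmetric row and column elimination reduces A to a congruent diagonal form with pivots 1, 1, 1.
That gives 3 positive pivots.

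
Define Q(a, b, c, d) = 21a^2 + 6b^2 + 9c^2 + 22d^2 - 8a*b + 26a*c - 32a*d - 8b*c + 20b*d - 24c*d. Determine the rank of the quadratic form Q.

The symmetric matrix is A = [[21, -4, 13, -16], [-4, 6, -4, 10], [13, -4, 9, -12], [-16, 10, -12, 22]].
Row-reducing A symmetrically gives the diagonal entries 21, 110/21, 28/55, 4/7.
So there are 4 positive pivots.
The rank is the number of nonzero pivots: 4.

4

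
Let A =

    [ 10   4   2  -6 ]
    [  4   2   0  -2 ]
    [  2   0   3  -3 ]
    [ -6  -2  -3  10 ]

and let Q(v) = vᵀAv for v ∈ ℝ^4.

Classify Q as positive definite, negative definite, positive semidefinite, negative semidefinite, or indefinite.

positive definite

Leading principal minors: Δ_1 = 10, Δ_2 = 4, Δ_3 = 4, Δ_4 = 20.
All leading principal minors are positive, so by Sylvester's criterion Q is positive definite.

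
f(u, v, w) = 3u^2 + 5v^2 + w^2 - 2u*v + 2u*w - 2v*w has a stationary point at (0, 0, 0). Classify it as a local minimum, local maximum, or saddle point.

The Hessian at the origin is H = [[6, -2, 2], [-2, 10, -2], [2, -2, 2]].
An LDLᵀ factorisation of H has diagonal entries 6, 28/3, 8/7.
Counting signs: 3 positive.
H is positive definite, so the origin is a strict local minimum.

local minimum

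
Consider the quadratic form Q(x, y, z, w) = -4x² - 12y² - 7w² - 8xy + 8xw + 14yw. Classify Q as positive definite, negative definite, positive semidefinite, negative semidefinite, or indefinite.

The symmetric matrix is A = [[-4, -4, 0, 4], [-4, -12, 0, 7], [0, 0, 0, 0], [4, 7, 0, -7]].
Applying the same elementary operations to the rows and columns of A produces a congruent diagonal matrix with entries -4, -8, 0, -15/8.
So there are 3 negative, 1 zero pivots.
Hence Q is negative semidefinite.

negative semidefinite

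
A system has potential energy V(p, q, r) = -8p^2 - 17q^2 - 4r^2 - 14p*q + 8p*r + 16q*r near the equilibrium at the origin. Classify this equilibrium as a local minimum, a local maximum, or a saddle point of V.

The Hessian at the origin is H = [[-16, -14, 8], [-14, -34, 16], [8, 16, -8]].
Congruent diagonalization of H (simultaneous row and column reduction) yields pivots -16, -87/4, -8/29.
That gives 3 negative pivots.
H is negative definite, so the origin is a strict local maximum.

local maximum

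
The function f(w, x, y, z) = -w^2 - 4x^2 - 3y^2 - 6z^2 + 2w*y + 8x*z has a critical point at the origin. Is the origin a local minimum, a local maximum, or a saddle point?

The Hessian at the origin is H = [[-2, 0, 2, 0], [0, -8, 0, 8], [2, 0, -6, 0], [0, 8, 0, -12]].
Row-reducing H symmetrically gives the diagonal entries -2, -8, -4, -4.
So there are 4 negative pivots.
H is negative definite, so the origin is a strict local maximum.

local maximum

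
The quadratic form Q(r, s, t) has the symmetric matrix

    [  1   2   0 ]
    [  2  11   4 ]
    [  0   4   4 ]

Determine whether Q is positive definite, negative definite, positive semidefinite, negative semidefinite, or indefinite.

positive definite

Leading principal minors: Δ_1 = 1, Δ_2 = 7, Δ_3 = 12.
All leading principal minors are positive, so by Sylvester's criterion Q is positive definite.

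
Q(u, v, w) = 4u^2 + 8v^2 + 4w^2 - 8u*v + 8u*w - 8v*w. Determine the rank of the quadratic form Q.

Write A = [[4, -4, 4], [-4, 8, -4], [4, -4, 4]].
Applying the same elementary operations to the rows and columns of A produces a congruent diagonal matrix with entries 4, 4, 0.
Counting signs: 2 positive, 1 zero.
The rank is the number of nonzero pivots: 2.

2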